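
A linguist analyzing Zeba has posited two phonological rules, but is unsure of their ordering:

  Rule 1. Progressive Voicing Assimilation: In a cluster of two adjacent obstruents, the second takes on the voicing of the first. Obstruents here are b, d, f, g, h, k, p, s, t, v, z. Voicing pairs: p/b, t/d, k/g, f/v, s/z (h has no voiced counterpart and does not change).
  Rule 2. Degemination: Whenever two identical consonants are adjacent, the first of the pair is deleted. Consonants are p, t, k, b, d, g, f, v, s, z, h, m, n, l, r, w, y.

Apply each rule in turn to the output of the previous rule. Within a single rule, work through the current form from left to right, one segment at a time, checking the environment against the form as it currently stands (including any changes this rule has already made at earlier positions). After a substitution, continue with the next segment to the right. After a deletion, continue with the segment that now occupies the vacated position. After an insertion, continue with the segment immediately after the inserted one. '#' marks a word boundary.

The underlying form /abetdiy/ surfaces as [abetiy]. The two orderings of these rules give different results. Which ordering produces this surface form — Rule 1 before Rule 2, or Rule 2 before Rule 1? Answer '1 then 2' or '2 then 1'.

Order 1 then 2:
  1 Progressive Voicing Assimilation: [abetdiy] → [abettiy]
  2 Degemination: [abettiy] → [abetiy]
  result: [abetiy]
Order 2 then 1:
  2 Degemination: no change — [abetdiy]
  1 Progressive Voicing Assimilation: [abetdiy] → [abettiy]
  result: [abettiy]

1 then 2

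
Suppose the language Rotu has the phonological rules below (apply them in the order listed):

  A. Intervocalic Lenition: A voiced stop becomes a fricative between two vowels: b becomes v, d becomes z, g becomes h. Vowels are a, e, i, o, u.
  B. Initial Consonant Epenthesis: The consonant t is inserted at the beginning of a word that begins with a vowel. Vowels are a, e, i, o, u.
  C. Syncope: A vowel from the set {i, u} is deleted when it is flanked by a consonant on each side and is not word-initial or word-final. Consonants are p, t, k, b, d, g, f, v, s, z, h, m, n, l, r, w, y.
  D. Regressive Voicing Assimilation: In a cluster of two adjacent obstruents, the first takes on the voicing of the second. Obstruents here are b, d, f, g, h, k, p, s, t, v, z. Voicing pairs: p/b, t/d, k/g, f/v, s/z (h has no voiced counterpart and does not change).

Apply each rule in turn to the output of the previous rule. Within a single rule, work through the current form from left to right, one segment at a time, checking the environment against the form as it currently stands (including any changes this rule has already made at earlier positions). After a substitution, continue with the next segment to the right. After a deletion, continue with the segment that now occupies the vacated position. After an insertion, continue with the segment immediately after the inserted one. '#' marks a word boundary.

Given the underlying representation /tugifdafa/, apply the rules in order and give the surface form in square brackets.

[thvdafa]

A Intervocalic Lenition: [tugifdafa] → [tuhifdafa]
B Initial Consonant Epenthesis: no change — [tuhifdafa]
C Syncope: [tuhifdafa] → [thfdafa]
D Regressive Voicing Assimilation: [thfdafa] → [thvdafa]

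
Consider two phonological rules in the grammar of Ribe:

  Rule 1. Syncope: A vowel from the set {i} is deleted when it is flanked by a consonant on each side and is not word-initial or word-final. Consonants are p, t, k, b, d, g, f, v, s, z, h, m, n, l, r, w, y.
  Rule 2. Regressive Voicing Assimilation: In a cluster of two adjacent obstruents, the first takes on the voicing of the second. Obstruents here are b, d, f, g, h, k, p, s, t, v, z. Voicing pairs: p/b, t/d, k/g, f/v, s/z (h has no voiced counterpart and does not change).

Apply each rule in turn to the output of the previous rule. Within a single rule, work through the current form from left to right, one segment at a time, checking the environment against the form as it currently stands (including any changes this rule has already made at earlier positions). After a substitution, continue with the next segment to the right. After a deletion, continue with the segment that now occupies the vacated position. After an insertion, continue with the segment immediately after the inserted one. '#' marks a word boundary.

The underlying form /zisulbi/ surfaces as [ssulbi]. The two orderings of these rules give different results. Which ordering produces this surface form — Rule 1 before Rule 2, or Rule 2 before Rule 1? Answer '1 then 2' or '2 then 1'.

1 then 2

Order 1 then 2:
  1 Syncope: [zisulbi] → [zsulbi]
  2 Regressive Voicing Assimilation: [zsulbi] → [ssulbi]
  result: [ssulbi]
Order 2 then 1:
  2 Regressive Voicing Assimilation: no change — [zisulbi]
  1 Syncope: [zisulbi] → [zsulbi]
  result: [zsulbi]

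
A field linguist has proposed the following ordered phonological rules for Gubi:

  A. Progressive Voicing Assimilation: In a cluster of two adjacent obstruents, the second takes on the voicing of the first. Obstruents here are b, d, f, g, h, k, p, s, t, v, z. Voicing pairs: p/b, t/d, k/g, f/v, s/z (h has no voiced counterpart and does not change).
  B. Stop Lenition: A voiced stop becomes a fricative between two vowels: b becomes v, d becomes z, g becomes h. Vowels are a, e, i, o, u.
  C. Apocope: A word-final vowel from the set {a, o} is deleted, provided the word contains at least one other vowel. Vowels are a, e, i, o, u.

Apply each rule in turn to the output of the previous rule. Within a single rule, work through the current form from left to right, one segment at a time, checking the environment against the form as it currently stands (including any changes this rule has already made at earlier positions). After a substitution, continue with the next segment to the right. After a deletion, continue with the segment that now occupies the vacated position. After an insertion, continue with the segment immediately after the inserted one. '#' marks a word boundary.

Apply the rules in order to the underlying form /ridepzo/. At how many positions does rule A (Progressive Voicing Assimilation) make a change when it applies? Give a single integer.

1

A Progressive Voicing Assimilation: [ridepzo] → [ridepso]
B Stop Lenition: [ridepso] → [rizepso]
C Apocope: [rizepso] → [rizeps]
Rule A changed 1 position(s).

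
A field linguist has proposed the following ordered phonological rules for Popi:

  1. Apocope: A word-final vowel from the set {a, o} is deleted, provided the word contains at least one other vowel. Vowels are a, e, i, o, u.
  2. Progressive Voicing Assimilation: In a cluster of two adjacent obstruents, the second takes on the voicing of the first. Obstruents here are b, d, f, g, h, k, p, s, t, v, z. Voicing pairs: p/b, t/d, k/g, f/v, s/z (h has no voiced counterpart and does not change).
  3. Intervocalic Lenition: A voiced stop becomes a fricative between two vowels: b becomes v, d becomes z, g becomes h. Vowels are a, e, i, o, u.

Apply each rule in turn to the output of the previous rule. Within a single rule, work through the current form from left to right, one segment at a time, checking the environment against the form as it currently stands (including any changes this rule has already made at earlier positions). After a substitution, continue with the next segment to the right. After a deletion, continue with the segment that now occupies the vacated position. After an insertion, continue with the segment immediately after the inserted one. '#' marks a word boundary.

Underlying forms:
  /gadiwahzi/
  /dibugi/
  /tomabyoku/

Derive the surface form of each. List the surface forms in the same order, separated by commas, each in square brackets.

[gaziwahsi], [divuhi], [tomabyoku]

/gadiwahzi/:
  1 Apocope: no change — [gadiwahzi]
  2 Progressive Voicing Assimilation: [gadiwahzi] → [gadiwahsi]
  3 Intervocalic Lenition: [gadiwahsi] → [gaziwahsi]
/dibugi/:
  1 Apocope: no change — [dibugi]
  2 Progressive Voicing Assimilation: no change — [dibugi]
  3 Intervocalic Lenition: [dibugi] → [divuhi]
/tomabyoku/:
  1 Apocope: no change — [tomabyoku]
  2 Progressive Voicing Assimilation: no change — [tomabyoku]
  3 Intervocalic Lenition: no change — [tomabyoku]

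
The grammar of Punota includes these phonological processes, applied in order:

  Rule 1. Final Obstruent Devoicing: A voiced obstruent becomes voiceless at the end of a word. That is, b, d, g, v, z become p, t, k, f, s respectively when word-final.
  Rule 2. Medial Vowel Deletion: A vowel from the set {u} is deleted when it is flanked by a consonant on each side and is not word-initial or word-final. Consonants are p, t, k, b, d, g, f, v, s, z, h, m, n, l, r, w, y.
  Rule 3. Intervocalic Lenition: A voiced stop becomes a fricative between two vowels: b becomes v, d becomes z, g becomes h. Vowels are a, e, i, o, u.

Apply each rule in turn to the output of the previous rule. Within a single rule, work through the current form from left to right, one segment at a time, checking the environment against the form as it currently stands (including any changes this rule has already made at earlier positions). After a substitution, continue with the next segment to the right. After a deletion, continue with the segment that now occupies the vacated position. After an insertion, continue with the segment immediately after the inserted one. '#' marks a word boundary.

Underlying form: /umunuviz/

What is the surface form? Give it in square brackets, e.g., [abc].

[umnvis]

Rule 1 Final Obstruent Devoicing: [umunuviz] → [umunuvis]
Rule 2 Medial Vowel Deletion: [umunuvis] → [umnvis]
Rule 3 Intervocalic Lenition: no change — [umnvis]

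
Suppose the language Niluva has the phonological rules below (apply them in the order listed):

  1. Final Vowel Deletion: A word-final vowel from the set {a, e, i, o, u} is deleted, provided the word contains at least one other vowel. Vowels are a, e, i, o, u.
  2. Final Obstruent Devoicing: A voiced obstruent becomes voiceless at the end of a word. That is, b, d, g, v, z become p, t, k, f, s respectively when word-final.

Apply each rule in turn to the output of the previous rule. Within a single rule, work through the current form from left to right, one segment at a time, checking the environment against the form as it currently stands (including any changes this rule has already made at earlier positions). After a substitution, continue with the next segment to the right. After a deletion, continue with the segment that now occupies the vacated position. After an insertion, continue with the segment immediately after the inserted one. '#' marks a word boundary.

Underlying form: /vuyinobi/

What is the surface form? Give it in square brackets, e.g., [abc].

1 Final Vowel Deletion: [vuyinobi] → [vuyinob]
2 Final Obstruent Devoicing: [vuyinob] → [vuyinop]

[vuyinop]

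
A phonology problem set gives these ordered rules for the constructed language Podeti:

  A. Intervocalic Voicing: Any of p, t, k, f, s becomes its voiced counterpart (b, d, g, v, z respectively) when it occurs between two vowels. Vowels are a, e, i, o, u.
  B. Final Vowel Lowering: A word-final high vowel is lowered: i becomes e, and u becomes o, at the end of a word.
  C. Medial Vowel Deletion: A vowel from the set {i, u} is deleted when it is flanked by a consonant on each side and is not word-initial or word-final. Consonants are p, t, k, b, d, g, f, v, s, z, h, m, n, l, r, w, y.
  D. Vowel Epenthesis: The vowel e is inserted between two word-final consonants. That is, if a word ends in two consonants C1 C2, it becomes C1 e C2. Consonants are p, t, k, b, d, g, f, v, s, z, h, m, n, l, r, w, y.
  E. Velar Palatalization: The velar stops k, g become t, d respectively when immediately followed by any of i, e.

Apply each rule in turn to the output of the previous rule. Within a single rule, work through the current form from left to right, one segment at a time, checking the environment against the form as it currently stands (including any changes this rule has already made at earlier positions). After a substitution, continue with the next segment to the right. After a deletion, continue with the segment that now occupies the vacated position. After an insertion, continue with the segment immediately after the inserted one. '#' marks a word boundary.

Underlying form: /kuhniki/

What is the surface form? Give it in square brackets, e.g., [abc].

A Intervocalic Voicing: [kuhniki] → [kuhnigi]
B Final Vowel Lowering: [kuhnigi] → [kuhnige]
C Medial Vowel Deletion: [kuhnige] → [khnge]
D Vowel Epenthesis: no change — [khnge]
E Velar Palatalization: [khnge] → [khnde]

[khnde]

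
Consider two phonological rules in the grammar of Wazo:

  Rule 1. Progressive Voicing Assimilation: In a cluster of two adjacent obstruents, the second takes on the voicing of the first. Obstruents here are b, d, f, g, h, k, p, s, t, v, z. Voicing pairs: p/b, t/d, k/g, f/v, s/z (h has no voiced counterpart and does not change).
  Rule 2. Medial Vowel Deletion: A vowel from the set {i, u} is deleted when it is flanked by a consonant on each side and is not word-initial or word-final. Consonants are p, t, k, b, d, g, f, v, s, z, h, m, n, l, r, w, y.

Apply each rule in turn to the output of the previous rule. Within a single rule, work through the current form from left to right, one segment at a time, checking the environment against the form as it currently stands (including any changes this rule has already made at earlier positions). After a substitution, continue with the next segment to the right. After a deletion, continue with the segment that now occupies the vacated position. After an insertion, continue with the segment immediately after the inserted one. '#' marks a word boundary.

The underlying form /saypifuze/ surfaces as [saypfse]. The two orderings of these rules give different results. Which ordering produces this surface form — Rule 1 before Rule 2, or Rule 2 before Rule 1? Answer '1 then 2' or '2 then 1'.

Order 1 then 2:
  1 Progressive Voicing Assimilation: no change — [saypifuze]
  2 Medial Vowel Deletion: [saypifuze] → [saypfze]
  result: [saypfze]
Order 2 then 1:
  2 Medial Vowel Deletion: [saypifuze] → [saypfze]
  1 Progressive Voicing Assimilation: [saypfze] → [saypfse]
  result: [saypfse]

2 then 1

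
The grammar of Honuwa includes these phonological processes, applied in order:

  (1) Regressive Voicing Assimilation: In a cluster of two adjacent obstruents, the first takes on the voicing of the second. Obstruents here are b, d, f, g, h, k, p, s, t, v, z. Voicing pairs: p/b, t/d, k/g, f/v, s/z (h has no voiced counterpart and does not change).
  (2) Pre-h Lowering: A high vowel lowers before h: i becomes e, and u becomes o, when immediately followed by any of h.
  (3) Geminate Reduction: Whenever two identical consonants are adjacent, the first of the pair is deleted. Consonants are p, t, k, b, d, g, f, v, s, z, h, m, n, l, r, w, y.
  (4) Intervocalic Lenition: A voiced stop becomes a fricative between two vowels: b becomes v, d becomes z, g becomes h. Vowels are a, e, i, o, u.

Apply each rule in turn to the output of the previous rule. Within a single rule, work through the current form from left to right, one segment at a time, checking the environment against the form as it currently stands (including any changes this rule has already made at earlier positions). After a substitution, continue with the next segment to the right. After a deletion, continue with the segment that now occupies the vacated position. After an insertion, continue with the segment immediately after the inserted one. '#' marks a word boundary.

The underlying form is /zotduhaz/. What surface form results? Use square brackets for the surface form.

(1) Regressive Voicing Assimilation: [zotduhaz] → [zodduhaz]
(2) Pre-h Lowering: [zodduhaz] → [zoddohaz]
(3) Geminate Reduction: [zoddohaz] → [zodohaz]
(4) Intervocalic Lenition: [zodohaz] → [zozohaz]

[zozohaz]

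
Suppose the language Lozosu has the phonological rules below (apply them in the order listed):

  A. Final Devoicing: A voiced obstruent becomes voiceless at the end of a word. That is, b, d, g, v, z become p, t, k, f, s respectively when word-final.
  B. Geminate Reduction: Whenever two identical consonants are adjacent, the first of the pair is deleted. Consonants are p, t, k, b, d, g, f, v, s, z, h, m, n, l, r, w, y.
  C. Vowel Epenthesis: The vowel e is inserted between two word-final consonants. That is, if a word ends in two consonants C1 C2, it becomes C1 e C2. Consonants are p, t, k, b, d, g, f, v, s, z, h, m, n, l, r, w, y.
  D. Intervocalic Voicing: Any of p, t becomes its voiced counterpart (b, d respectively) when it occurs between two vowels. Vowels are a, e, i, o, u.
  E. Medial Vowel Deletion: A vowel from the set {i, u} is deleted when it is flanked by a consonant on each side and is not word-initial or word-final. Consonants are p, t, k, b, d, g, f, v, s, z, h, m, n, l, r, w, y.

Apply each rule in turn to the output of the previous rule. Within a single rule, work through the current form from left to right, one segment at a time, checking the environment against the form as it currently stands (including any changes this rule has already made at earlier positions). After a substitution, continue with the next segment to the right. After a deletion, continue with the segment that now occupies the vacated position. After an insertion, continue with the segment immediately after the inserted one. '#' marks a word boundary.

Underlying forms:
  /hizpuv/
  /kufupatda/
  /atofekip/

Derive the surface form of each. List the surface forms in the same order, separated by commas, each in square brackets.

[hzpf], [kfbatda], [adofekp]

/hizpuv/:
  A Final Devoicing: [hizpuv] → [hizpuf]
  B Geminate Reduction: no change — [hizpuf]
  C Vowel Epenthesis: no change — [hizpuf]
  D Intervocalic Voicing: no change — [hizpuf]
  E Medial Vowel Deletion: [hizpuf] → [hzpf]
/kufupatda/:
  A Final Devoicing: no change — [kufupatda]
  B Geminate Reduction: no change — [kufupatda]
  C Vowel Epenthesis: no change — [kufupatda]
  D Intervocalic Voicing: [kufupatda] → [kufubatda]
  E Medial Vowel Deletion: [kufubatda] → [kfbatda]
/atofekip/:
  A Final Devoicing: no change — [atofekip]
  B Geminate Reduction: no change — [atofekip]
  C Vowel Epenthesis: no change — [atofekip]
  D Intervocalic Voicing: [atofekip] → [adofekip]
  E Medial Vowel Deletion: [adofekip] → [adofekp]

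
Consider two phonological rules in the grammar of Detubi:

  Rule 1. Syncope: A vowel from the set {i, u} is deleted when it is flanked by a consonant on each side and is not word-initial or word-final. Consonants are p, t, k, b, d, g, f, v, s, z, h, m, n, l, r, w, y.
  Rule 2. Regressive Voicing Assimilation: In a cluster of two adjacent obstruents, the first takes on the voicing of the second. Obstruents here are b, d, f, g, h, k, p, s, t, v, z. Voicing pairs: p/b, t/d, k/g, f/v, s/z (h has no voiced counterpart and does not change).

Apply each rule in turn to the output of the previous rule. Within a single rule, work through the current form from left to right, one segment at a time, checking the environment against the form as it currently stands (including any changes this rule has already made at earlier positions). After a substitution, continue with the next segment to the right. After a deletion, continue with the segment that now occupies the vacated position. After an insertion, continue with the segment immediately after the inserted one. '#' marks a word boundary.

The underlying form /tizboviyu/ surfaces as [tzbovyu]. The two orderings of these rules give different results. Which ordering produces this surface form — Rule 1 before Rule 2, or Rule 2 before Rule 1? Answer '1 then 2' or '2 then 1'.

2 then 1

Order 1 then 2:
  1 Syncope: [tizboviyu] → [tzbovyu]
  2 Regressive Voicing Assimilation: [tzbovyu] → [dzbovyu]
  result: [dzbovyu]
Order 2 then 1:
  2 Regressive Voicing Assimilation: no change — [tizboviyu]
  1 Syncope: [tizboviyu] → [tzbovyu]
  result: [tzbovyu]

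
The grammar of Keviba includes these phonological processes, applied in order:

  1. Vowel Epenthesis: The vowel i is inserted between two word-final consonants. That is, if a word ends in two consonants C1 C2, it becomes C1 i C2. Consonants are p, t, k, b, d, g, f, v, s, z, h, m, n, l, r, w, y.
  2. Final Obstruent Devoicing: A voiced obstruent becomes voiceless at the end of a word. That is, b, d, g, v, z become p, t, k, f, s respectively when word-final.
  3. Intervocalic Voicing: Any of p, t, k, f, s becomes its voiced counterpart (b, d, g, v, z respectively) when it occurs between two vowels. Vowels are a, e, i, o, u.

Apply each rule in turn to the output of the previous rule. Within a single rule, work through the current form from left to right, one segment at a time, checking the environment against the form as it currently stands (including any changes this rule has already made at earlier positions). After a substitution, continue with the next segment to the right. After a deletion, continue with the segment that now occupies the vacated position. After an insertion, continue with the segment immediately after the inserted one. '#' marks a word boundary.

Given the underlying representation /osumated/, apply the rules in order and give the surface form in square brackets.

1 Vowel Epenthesis: no change — [osumated]
2 Final Obstruent Devoicing: [osumated] → [osumatet]
3 Intervocalic Voicing: [osumatet] → [ozumadet]

[ozumadet]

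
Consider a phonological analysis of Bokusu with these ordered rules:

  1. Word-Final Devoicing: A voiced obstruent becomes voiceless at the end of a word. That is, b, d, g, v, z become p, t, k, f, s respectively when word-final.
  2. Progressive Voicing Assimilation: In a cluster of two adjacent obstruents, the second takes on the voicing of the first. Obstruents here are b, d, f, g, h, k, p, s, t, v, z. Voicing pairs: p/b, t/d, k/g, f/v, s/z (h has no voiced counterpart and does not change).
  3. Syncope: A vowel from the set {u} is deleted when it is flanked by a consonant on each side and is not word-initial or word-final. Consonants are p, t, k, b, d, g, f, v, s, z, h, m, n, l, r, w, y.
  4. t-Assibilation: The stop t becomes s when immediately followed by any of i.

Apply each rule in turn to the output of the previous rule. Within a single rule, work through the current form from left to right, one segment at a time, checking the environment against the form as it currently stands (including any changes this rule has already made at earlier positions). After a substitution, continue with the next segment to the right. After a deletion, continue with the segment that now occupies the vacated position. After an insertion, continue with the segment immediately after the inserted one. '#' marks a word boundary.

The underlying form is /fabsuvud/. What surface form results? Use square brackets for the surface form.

[fabzvt]

1 Word-Final Devoicing: [fabsuvud] → [fabsuvut]
2 Progressive Voicing Assimilation: [fabsuvut] → [fabzuvut]
3 Syncope: [fabzuvut] → [fabzvt]
4 t-Assibilation: no change — [fabzvt]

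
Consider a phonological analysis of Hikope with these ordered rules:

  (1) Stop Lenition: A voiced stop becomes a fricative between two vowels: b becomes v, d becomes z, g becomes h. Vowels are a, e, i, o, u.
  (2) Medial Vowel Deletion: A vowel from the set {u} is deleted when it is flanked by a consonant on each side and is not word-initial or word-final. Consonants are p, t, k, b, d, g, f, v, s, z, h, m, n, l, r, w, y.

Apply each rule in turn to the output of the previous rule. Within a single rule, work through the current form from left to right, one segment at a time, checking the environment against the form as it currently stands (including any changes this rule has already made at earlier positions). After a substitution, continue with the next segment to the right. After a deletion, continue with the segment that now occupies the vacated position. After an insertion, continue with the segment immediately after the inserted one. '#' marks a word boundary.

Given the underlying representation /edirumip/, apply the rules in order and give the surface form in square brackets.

(1) Stop Lenition: [edirumip] → [ezirumip]
(2) Medial Vowel Deletion: [ezirumip] → [ezirmip]

[ezirmip]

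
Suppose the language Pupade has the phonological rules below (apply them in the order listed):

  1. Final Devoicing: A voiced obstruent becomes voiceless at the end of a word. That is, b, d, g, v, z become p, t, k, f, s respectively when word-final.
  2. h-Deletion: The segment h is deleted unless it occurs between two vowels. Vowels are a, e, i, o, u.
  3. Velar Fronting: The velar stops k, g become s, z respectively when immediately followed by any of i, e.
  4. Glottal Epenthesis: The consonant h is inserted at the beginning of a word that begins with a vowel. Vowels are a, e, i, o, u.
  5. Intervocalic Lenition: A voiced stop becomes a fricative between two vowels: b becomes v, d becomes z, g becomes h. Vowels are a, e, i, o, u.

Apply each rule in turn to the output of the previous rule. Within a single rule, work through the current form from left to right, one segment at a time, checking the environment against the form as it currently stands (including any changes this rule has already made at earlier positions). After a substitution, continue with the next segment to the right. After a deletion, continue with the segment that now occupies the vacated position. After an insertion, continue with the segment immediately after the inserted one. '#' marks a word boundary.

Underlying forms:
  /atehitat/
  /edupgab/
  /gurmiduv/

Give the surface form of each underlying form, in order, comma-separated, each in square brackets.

[hatehitat], [hezupgap], [gurmizuf]

/atehitat/:
  1 Final Devoicing: no change — [atehitat]
  2 h-Deletion: no change — [atehitat]
  3 Velar Fronting: no change — [atehitat]
  4 Glottal Epenthesis: [atehitat] → [hatehitat]
  5 Intervocalic Lenition: no change — [hatehitat]
/edupgab/:
  1 Final Devoicing: [edupgab] → [edupgap]
  2 h-Deletion: no change — [edupgap]
  3 Velar Fronting: no change — [edupgap]
  4 Glottal Epenthesis: [edupgap] → [hedupgap]
  5 Intervocalic Lenition: [hedupgap] → [hezupgap]
/gurmiduv/:
  1 Final Devoicing: [gurmiduv] → [gurmiduf]
  2 h-Deletion: no change — [gurmiduf]
  3 Velar Fronting: no change — [gurmiduf]
  4 Glottal Epenthesis: no change — [gurmiduf]
  5 Intervocalic Lenition: [gurmiduf] → [gurmizuf]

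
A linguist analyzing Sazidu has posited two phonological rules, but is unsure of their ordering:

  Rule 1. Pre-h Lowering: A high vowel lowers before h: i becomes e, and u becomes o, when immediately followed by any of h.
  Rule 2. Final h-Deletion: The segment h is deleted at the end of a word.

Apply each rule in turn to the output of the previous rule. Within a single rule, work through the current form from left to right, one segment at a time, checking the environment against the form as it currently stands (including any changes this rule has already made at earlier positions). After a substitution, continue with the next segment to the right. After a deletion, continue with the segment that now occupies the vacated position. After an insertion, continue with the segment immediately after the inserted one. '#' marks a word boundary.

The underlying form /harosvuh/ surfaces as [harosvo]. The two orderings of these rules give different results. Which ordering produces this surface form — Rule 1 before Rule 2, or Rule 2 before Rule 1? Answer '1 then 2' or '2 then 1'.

Order 1 then 2:
  1 Pre-h Lowering: [harosvuh] → [harosvoh]
  2 Final h-Deletion: [harosvoh] → [harosvo]
  result: [harosvo]
Order 2 then 1:
  2 Final h-Deletion: [harosvuh] → [harosvu]
  1 Pre-h Lowering: no change — [harosvu]
  result: [harosvu]

1 then 2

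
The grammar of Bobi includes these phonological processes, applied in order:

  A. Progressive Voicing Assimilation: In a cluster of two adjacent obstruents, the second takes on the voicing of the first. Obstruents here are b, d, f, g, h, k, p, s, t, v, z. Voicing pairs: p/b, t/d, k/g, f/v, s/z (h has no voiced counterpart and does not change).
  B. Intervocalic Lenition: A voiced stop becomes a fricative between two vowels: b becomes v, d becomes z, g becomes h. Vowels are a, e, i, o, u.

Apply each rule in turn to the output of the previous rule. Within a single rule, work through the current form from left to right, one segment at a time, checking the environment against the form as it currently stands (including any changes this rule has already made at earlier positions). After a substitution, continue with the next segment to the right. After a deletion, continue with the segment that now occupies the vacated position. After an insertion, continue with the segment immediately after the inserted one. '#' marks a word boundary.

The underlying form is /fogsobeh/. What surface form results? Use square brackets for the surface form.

[fogzoveh]

A Progressive Voicing Assimilation: [fogsobeh] → [fogzobeh]
B Intervocalic Lenition: [fogzobeh] → [fogzoveh]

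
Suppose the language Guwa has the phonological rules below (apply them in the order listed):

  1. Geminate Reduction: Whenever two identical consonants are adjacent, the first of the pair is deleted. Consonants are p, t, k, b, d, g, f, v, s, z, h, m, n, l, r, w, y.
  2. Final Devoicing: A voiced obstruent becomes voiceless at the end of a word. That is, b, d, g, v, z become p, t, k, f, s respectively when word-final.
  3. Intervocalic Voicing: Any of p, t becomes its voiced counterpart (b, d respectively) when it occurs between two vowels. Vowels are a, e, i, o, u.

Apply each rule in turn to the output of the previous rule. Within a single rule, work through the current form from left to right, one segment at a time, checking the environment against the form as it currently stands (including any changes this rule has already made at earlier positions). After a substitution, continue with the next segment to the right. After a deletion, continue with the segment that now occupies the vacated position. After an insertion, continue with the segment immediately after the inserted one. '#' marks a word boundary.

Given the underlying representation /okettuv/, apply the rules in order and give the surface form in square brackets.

[okeduf]

1 Geminate Reduction: [okettuv] → [oketuv]
2 Final Devoicing: [oketuv] → [oketuf]
3 Intervocalic Voicing: [oketuf] → [okeduf]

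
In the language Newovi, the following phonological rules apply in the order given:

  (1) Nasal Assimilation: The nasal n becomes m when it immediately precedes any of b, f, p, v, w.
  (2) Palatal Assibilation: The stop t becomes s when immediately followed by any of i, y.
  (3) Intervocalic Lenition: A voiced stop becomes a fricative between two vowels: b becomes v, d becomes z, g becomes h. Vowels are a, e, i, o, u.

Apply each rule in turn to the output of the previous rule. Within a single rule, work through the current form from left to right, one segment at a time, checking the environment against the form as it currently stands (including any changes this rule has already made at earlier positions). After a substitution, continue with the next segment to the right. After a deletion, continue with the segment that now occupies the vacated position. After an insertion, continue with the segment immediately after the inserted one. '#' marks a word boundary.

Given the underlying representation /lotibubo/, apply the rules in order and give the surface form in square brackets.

(1) Nasal Assimilation: no change — [lotibubo]
(2) Palatal Assibilation: [lotibubo] → [losibubo]
(3) Intervocalic Lenition: [losibubo] → [losivuvo]

[losivuvo]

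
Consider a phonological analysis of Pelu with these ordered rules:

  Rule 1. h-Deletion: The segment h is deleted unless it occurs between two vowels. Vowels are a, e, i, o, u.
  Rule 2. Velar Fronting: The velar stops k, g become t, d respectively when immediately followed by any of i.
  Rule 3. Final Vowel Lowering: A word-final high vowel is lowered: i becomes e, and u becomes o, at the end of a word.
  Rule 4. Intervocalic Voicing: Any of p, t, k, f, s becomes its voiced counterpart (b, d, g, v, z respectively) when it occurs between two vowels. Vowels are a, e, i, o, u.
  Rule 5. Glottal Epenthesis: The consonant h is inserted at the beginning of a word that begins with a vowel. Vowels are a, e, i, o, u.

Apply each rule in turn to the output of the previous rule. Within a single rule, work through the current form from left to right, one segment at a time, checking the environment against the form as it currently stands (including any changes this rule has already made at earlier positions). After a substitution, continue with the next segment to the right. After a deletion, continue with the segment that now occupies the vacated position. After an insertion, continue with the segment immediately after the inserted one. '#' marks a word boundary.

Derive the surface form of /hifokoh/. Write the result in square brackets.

[hivogo]

Rule 1 h-Deletion: [hifokoh] → [ifoko]
Rule 2 Velar Fronting: no change — [ifoko]
Rule 3 Final Vowel Lowering: no change — [ifoko]
Rule 4 Intervocalic Voicing: [ifoko] → [ivogo]
Rule 5 Glottal Epenthesis: [ivogo] → [hivogo]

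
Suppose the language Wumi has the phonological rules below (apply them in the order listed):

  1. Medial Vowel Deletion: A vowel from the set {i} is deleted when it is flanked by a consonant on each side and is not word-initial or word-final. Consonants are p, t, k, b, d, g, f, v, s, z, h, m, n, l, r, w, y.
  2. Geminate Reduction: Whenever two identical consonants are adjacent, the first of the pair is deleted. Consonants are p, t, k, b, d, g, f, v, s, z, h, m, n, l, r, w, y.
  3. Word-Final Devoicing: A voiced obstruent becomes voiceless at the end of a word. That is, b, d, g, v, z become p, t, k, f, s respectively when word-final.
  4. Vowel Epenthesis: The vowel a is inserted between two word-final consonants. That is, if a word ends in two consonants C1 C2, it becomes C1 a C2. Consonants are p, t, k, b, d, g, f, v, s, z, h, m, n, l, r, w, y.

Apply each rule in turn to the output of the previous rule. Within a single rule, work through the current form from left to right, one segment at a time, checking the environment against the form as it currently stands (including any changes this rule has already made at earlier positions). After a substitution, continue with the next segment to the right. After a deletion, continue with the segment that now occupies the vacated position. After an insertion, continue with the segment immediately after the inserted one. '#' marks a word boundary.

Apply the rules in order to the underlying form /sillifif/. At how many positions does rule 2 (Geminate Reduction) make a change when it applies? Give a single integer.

1 Medial Vowel Deletion: [sillifif] → [sllff]
2 Geminate Reduction: [sllff] → [slf]
3 Word-Final Devoicing: no change — [slf]
4 Vowel Epenthesis: [slf] → [slaf]
Rule 2 changed 2 position(s).

2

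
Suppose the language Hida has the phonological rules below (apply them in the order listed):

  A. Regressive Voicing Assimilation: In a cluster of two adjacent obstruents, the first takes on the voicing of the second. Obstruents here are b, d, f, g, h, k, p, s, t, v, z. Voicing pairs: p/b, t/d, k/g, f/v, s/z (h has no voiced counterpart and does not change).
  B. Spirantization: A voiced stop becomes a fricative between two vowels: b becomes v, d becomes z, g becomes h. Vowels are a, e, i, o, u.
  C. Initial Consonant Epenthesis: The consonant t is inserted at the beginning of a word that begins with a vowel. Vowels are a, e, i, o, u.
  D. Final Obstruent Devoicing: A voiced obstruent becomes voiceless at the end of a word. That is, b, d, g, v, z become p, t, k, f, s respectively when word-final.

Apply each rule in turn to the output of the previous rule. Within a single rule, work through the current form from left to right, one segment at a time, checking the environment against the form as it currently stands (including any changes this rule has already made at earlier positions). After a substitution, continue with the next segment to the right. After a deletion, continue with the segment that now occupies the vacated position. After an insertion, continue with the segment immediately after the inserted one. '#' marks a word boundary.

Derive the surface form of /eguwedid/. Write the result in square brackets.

A Regressive Voicing Assimilation: no change — [eguwedid]
B Spirantization: [eguwedid] → [ehuwezid]
C Initial Consonant Epenthesis: [ehuwezid] → [tehuwezid]
D Final Obstruent Devoicing: [tehuwezid] → [tehuwezit]

[tehuwezit]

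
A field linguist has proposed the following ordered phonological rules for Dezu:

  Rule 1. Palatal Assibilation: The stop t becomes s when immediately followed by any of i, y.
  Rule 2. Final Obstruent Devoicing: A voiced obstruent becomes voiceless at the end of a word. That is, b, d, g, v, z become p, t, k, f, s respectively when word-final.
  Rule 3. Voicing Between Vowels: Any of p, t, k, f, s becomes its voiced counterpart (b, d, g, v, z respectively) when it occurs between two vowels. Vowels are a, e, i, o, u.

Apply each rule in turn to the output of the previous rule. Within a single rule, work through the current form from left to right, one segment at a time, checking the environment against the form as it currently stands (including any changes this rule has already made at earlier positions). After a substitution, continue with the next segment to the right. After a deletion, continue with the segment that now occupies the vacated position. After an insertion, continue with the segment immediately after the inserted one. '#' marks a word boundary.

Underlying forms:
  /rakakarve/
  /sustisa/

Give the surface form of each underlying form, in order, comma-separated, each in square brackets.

/rakakarve/:
  Rule 1 Palatal Assibilation: no change — [rakakarve]
  Rule 2 Final Obstruent Devoicing: no change — [rakakarve]
  Rule 3 Voicing Between Vowels: [rakakarve] → [ragagarve]
/sustisa/:
  Rule 1 Palatal Assibilation: [sustisa] → [sussisa]
  Rule 2 Final Obstruent Devoicing: no change — [sussisa]
  Rule 3 Voicing Between Vowels: [sussisa] → [sussiza]

[ragagarve], [sussiza]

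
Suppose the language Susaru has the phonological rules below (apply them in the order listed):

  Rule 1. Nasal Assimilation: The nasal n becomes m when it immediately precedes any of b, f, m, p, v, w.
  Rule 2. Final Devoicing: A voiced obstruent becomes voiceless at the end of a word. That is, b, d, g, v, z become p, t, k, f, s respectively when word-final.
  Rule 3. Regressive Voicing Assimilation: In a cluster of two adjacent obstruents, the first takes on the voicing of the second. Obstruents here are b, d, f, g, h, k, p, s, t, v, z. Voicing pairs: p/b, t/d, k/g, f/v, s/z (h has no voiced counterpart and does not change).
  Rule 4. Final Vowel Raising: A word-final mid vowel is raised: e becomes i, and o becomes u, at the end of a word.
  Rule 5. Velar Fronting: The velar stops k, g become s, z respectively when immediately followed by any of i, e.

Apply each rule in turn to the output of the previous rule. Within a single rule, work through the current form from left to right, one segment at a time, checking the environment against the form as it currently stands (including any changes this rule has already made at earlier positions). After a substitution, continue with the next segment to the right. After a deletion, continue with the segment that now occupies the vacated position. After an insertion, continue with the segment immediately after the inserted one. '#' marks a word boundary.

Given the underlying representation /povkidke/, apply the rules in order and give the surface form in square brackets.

Rule 1 Nasal Assimilation: no change — [povkidke]
Rule 2 Final Devoicing: no change — [povkidke]
Rule 3 Regressive Voicing Assimilation: [povkidke] → [pofkitke]
Rule 4 Final Vowel Raising: [pofkitke] → [pofkitki]
Rule 5 Velar Fronting: [pofkitki] → [pofsitsi]

[pofsitsi]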